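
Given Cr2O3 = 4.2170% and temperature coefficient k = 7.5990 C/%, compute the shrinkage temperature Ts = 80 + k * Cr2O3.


Formula: Ts = 80 + k * Cr2O3
Substituting: Ts = 80 + 7.5990 * 4.2170
Result: 112.0450 C


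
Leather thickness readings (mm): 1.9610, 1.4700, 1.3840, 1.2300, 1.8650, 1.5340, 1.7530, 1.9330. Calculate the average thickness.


Formula: Average = sum / n
Substituting: Average = 13.1300 / 8
Result: 1.6412 mm


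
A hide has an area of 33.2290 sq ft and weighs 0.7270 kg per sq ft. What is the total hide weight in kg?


Formula: Weight = area * weight_per_sqft
Substituting: Weight = 33.2290 * 0.7270
Result: 24.1575 kg


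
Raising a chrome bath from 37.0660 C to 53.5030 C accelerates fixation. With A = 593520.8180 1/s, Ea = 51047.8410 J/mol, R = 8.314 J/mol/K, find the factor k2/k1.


T1 = 37.0660 + 273.15 = 310.2160 K; T2 = 53.5030 + 273.15 = 326.6530 K
k1 = A * exp(-Ea/(R*T1)) = 593520.8180 * exp(-51047.8410/(8.314*310.2160)) = 0.00150526 1/s
k2 = A * exp(-Ea/(R*T2)) = 593520.8180 * exp(-51047.8410/(8.314*326.6530)) = 0.00407521 1/s
k2/k1 = 0.00407521 / 0.00150526 = 2.7073


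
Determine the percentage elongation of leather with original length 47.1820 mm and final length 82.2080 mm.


Formula: Elongation = (Lf - L0) / L0 * 100
Substituting: Elongation = (82.2080 - 47.1820) / 47.1820 * 100
Result: 74.2359 %


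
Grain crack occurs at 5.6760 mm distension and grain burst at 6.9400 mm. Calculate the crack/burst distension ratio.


Formula: Ratio = crack / burst
Substituting: Ratio = 5.6760 / 6.9400
Result: 0.8179


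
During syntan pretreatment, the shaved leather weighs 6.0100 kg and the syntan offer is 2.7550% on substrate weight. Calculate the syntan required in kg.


Formula: Syntan = substrate * pct / 100
Substituting: Syntan = 6.0100 * 2.7550 / 100
Result: 0.1656 kg


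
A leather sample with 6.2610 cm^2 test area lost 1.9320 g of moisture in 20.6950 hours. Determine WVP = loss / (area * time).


Formula: WVP = loss / (area * time)
Substituting: WVP = 1.9320 / (6.2610 * 20.6950)
Result: 0.0149107 g/(cm^2*hr)


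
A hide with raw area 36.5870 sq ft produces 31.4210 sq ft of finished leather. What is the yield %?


Formula: Yield = finished / raw * 100
Substituting: Yield = 31.4210 / 36.5870 * 100
Result: 85.8802 %


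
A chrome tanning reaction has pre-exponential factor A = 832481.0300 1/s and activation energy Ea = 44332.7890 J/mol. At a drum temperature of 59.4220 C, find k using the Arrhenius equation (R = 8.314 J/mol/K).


T_K = T_C + 273.15 = 59.4220 + 273.15 = 332.5720 K
exponent = -Ea / (R * T_K) = -44332.7890 / (8.314 * 332.5720) = -16.0335
k = A * exp(exponent) = 832481.0300 * exp(-16.0335) = 0.0905936 1/s


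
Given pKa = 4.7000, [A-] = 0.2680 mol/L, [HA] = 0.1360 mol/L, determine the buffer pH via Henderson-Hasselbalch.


ratio = [A-] / [HA] = 0.2680 / 0.1360 = 1.9706
log10(ratio) = 0.2946
pH = pKa + log10(ratio) = 4.7000 + 0.2946 = 4.9946


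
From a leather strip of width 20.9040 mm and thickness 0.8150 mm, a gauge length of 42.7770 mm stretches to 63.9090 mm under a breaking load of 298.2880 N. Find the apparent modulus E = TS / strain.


TS = F / (w * t) = 298.2880 / (20.9040 * 0.8150) = 17.5085 N/mm^2
strain = (Lf - L0) / L0 = (63.9090 - 42.7770) / 42.7770 = 0.4940
E = TS / strain = 17.5085 / 0.4940 = 35.4420 N/mm^2


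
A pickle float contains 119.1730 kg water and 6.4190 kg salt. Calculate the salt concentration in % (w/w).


Formula: Conc = salt / (water + salt) * 100
Substituting: Conc = 6.4190 / (119.1730 + 6.4190) * 100
Result: 5.1110 %


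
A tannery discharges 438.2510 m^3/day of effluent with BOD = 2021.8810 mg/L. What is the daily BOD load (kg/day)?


Formula: BOD_load = volume * conc / 1000
Substituting: BOD_load = 438.2510 * 2021.8810 / 1000
Result: 886.0914 kg/day


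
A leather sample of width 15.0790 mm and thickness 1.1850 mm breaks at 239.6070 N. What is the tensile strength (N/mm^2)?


Formula: TS = force / (width * thickness)
Substituting: TS = 239.6070 / (15.0790 * 1.1850)
Result: 13.4094 N/mm^2


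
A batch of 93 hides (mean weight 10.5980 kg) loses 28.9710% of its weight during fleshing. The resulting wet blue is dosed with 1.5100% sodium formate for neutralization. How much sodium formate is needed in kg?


Total_raw = N * avg_wt = 93 * 10.5980 = 985.6140 kg
Substrate = Total_raw * (1 - loss/100) = 985.6140 * (1 - 28.9710/100) = 700.0718 kg
Neutralizer = Substrate * pct / 100 = 700.0718 * 1.5100 / 100 = 10.5711 kg


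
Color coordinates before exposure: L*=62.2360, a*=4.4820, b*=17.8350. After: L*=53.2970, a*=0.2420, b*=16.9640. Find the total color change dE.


dL = -8.9390, da = -4.2400, db = -0.8710
dE = sqrt((-8.9390)^2 + (-4.2400)^2 + (-0.8710)^2) = 9.9319


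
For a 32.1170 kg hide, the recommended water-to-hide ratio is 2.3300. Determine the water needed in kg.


Formula: Water = hide_weight * ratio
Substituting: Water = 32.1170 * 2.3300
Result: 74.8326 kg


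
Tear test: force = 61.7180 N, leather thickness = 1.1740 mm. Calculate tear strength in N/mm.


Formula: Tear strength = force / thickness
Substituting: Tear strength = 61.7180 / 1.1740
Result: 52.5707 N/mm


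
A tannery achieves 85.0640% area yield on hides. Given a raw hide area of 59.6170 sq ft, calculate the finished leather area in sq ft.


Formula: finished = raw * yield / 100
Substituting: finished = 59.6170 * 85.0640 / 100
Result: 50.7126 sq ft


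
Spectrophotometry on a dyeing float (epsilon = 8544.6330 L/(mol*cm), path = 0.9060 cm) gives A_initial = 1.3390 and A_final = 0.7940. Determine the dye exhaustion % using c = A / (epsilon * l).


c_initial = A_i / (epsilon * l) = 1.3390 / (8544.6330 * 0.9060) = 1.7297e-04 mol/L
c_final = A_f / (epsilon * l) = 0.7940 / (8544.6330 * 0.9060) = 1.0256e-04 mol/L
Exhaustion = (c_initial - c_final) / c_initial * 100 = (1.7297e-04 - 1.0256e-04) / 1.7297e-04 * 100 = 40.7020 %


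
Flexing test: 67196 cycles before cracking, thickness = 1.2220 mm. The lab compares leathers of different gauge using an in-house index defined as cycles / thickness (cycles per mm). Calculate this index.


Formula: Index = cycles / thickness
Substituting: Index = 67196 / 1.2220
Result: 54988.5434 cycles/mm


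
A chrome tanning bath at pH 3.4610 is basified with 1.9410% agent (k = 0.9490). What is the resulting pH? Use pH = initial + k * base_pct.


Formula: pH_final = pH_initial + k * base_pct
Substituting: pH_final = 3.4610 + 0.9490 * 1.9410
Result: 5.3030


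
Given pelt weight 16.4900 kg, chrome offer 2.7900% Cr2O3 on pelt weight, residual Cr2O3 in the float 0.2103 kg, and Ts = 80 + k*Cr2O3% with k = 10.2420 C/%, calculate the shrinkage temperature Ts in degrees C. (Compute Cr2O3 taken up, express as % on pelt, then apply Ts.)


Offered = pelt * offer_pct / 100 = 16.4900 * 2.7900 / 100 = 0.4601 kg
Uptake = offered - residual = 0.4601 - 0.2103 = 0.2498 kg
Cr2O3% on pelt = uptake / pelt * 100 = 0.2498 / 16.4900 * 100 = 1.5147 %
Ts = 80 + k * Cr2O3% = 80 + 10.2420 * 1.5147 = 95.5134 C


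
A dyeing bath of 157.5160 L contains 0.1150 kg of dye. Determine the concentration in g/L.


Formula: Conc = dye_mass(kg) / volume(L) * 1000
Substituting: Conc = 0.1150 / 157.5160 * 1000
Result: 0.7301 g/L


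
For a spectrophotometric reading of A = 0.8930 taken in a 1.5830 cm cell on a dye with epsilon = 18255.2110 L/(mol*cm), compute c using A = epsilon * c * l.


Formula: c = A / (epsilon * l)
Substituting: c = 0.8930 / (18255.2110 * 1.5830)
Result: 3.0902e-05 mol/L


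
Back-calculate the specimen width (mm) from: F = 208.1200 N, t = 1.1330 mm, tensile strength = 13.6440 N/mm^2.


Formula: w = F / (TS * t)
Substituting: w = 208.1200 / (13.6440 * 1.1330)
Result: 13.4630 mm


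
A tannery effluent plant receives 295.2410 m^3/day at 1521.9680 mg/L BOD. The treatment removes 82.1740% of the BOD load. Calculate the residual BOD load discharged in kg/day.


Load_in = volume * conc / 1000 = 295.2410 * 1521.9680 / 1000 = 449.3474 kg/day
Removed = Load_in * eff / 100 = 449.3474 * 82.1740 / 100 = 369.2467 kg/day
Load_out = Load_in - Removed = 449.3474 - 369.2467 = 80.1007 kg/day


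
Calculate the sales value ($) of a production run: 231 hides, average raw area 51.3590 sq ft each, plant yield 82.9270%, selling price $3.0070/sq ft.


Raw_total = N * avg_area = 231 * 51.3590 = 11863.9290 sq ft
Finished = Raw_total * yield / 100 = 11863.9290 * 82.9270 / 100 = 9838.4004 sq ft
Value = Finished * price = 9838.4004 * 3.0070 = 29584.0700 $


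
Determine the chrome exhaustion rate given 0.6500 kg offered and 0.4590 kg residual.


Formula: Uptake = (offered - residual) / offered * 100
Substituting: Uptake = (0.6500 - 0.4590) / 0.6500 * 100
Result: 29.3846 %


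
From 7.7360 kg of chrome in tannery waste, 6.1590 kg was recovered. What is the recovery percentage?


Formula: Recovery = recovered / input * 100
Substituting: Recovery = 6.1590 / 7.7360 * 100
Result: 79.6148 %


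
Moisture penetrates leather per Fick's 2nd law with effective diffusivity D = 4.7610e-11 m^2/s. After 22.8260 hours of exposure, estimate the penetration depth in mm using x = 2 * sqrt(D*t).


t = 22.8260 hr * 3600 = 82173.6000 s
D * t = 4.7610e-11 * 82173.6000 = 3.9123e-06
x = 2 * sqrt(D*t) = 2 * sqrt(3.9123e-06) = 0.0039559 m = 3.9559 mm


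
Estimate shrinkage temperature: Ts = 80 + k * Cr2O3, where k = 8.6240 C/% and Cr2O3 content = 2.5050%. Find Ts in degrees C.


Formula: Ts = 80 + k * Cr2O3
Substituting: Ts = 80 + 8.6240 * 2.5050
Result: 101.6031 C


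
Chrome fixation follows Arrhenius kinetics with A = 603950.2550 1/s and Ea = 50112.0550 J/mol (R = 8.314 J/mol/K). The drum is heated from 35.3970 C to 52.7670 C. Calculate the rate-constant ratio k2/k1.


T1 = 35.3970 + 273.15 = 308.5470 K; T2 = 52.7670 + 273.15 = 325.9170 K
k1 = A * exp(-Ea/(R*T1)) = 603950.2550 * exp(-50112.0550/(8.314*308.5470)) = 0.00198202 1/s
k2 = A * exp(-Ea/(R*T2)) = 603950.2550 * exp(-50112.0550/(8.314*325.9170)) = 0.00561389 1/s
k2/k1 = 0.00561389 / 0.00198202 = 2.8324


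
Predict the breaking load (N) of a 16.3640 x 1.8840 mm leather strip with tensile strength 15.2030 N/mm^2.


Formula: F = TS * w * t
Substituting: F = 15.2030 * 16.3640 * 1.8840
Result: 468.7051 N


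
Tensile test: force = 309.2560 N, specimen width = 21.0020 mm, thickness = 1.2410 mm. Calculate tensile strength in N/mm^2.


Formula: TS = force / (width * thickness)
Substituting: TS = 309.2560 / (21.0020 * 1.2410)
Result: 11.8655 N/mm^2


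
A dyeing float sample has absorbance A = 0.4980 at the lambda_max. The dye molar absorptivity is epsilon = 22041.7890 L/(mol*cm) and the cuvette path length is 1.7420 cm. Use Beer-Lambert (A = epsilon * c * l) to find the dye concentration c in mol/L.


Formula: c = A / (epsilon * l)
Substituting: c = 0.4980 / (22041.7890 * 1.7420)
Result: 1.2970e-05 mol/L


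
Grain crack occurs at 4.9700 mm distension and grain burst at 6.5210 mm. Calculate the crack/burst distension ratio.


Formula: Ratio = crack / burst
Substituting: Ratio = 4.9700 / 6.5210
Result: 0.7622


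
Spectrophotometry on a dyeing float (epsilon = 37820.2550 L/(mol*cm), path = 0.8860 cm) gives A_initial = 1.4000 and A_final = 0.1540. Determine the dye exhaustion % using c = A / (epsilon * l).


c_initial = A_i / (epsilon * l) = 1.4000 / (37820.2550 * 0.8860) = 4.1780e-05 mol/L
c_final = A_f / (epsilon * l) = 0.1540 / (37820.2550 * 0.8860) = 4.5958e-06 mol/L
Exhaustion = (c_initial - c_final) / c_initial * 100 = (4.1780e-05 - 4.5958e-06) / 4.1780e-05 * 100 = 89.0000 %


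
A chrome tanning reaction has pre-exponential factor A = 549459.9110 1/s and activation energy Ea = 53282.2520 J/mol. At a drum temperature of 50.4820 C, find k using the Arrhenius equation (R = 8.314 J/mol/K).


T_K = T_C + 273.15 = 50.4820 + 273.15 = 323.6320 K
exponent = -Ea / (R * T_K) = -53282.2520 / (8.314 * 323.6320) = -19.8025
k = A * exp(exponent) = 549459.9110 * exp(-19.8025) = 0.00137974 1/s


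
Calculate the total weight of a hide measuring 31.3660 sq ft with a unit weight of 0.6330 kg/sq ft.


Formula: Weight = area * weight_per_sqft
Substituting: Weight = 31.3660 * 0.6330
Result: 19.8547 kg


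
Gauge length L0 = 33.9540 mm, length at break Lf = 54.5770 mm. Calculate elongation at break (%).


Formula: Elongation = (Lf - L0) / L0 * 100
Substituting: Elongation = (54.5770 - 33.9540) / 33.9540 * 100
Result: 60.7381 %


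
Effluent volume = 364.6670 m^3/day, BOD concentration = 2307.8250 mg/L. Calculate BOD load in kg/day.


Formula: BOD_load = volume * conc / 1000
Substituting: BOD_load = 364.6670 * 2307.8250 / 1000
Result: 841.5876 kg/day


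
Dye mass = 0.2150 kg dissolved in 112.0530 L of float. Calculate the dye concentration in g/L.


Formula: Conc = dye_mass(kg) / volume(L) * 1000
Substituting: Conc = 0.2150 / 112.0530 * 1000
Result: 1.9187 g/L


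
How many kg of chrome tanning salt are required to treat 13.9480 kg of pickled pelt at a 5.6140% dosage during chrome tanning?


Formula: Chrome = substrate * pct / 100
Substituting: Chrome = 13.9480 * 5.6140 / 100
Result: 0.7830 kg


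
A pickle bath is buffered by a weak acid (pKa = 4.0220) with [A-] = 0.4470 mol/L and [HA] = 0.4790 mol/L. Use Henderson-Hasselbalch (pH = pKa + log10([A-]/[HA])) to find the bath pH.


ratio = [A-] / [HA] = 0.4470 / 0.4790 = 0.9332
log10(ratio) = -0.030028
pH = pKa + log10(ratio) = 4.0220 - 0.030028 = 3.9920


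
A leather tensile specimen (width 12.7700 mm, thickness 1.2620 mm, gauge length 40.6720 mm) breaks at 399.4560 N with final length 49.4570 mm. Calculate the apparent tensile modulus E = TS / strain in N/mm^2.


TS = F / (w * t) = 399.4560 / (12.7700 * 1.2620) = 24.7867 N/mm^2
strain = (Lf - L0) / L0 = (49.4570 - 40.6720) / 40.6720 = 0.2160
E = TS / strain = 24.7867 / 0.2160 = 114.7552 N/mm^2


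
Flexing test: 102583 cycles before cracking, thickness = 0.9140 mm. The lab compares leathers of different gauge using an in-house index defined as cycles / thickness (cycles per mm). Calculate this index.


Formula: Index = cycles / thickness
Substituting: Index = 102583 / 0.9140
Result: 112235.2298 cycles/mm


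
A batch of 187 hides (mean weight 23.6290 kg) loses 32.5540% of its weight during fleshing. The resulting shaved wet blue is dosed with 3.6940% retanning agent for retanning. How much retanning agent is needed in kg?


Total_raw = N * avg_wt = 187 * 23.6290 = 4418.6230 kg
Substrate = Total_raw * (1 - loss/100) = 4418.6230 * (1 - 32.5540/100) = 2980.1845 kg
Retan = Substrate * pct / 100 = 2980.1845 * 3.6940 / 100 = 110.0880 kg


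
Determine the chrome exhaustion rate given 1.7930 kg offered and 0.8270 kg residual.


Formula: Uptake = (offered - residual) / offered * 100
Substituting: Uptake = (1.7930 - 0.8270) / 1.7930 * 100
Result: 53.8762 %


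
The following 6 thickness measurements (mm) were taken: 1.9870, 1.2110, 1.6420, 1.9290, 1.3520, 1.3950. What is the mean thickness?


Formula: Average = sum / n
Substituting: Average = 9.5160 / 6
Result: 1.5860 mm


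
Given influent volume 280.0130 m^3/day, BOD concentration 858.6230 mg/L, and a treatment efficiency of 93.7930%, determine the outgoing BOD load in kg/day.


Load_in = volume * conc / 1000 = 280.0130 * 858.6230 / 1000 = 240.4256 kg/day
Removed = Load_in * eff / 100 = 240.4256 * 93.7930 / 100 = 225.5024 kg/day
Load_out = Load_in - Removed = 240.4256 - 225.5024 = 14.9232 kg/day


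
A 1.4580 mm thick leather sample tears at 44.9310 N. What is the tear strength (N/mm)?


Formula: Tear strength = force / thickness
Substituting: Tear strength = 44.9310 / 1.4580
Result: 30.8169 N/mm


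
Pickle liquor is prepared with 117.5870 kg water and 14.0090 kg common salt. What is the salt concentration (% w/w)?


Formula: Conc = salt / (water + salt) * 100
Substituting: Conc = 14.0090 / (117.5870 + 14.0090) * 100
Result: 10.6455 %


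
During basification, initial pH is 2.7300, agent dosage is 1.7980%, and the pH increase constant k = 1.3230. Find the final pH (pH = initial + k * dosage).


Formula: pH_final = pH_initial + k * base_pct
Substituting: pH_final = 2.7300 + 1.3230 * 1.7980
Result: 5.1088


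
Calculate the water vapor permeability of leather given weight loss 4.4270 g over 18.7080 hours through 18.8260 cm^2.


Formula: WVP = loss / (area * time)
Substituting: WVP = 4.4270 / (18.8260 * 18.7080)
Result: 0.0125697 g/(cm^2*hr)


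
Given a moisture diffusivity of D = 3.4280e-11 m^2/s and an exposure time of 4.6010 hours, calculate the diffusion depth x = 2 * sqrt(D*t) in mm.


t = 4.6010 hr * 3600 = 16563.6000 s
D * t = 3.4280e-11 * 16563.6000 = 5.6780e-07
x = 2 * sqrt(D*t) = 2 * sqrt(5.6780e-07) = 0.00150705 m = 1.5071 mm


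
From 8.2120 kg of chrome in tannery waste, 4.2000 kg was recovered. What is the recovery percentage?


Formula: Recovery = recovered / input * 100
Substituting: Recovery = 4.2000 / 8.2120 * 100
Result: 51.1447 %


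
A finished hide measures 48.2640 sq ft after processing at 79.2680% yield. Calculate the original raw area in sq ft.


Formula: raw = finished * 100 / yield
Substituting: raw = 48.2640 * 100 / 79.2680
Result: 60.8871 sq ft


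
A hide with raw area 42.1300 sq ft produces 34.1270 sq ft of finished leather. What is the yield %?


Formula: Yield = finished / raw * 100
Substituting: Yield = 34.1270 / 42.1300 * 100
Result: 81.0040 %


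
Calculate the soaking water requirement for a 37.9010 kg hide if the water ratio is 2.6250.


Formula: Water = hide_weight * ratio
Substituting: Water = 37.9010 * 2.6250
Result: 99.4901 kg


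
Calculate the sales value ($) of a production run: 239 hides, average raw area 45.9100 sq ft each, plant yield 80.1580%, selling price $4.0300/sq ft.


Raw_total = N * avg_area = 239 * 45.9100 = 10972.4900 sq ft
Finished = Raw_total * yield / 100 = 10972.4900 * 80.1580 / 100 = 8795.3285 sq ft
Value = Finished * price = 8795.3285 * 4.0300 = 35445.1740 $


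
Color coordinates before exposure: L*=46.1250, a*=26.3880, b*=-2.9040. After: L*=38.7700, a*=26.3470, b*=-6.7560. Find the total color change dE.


dL = -7.3550, da = -0.041, db = -3.8520
dE = sqrt((-7.3550)^2 + (-0.041)^2 + (-3.8520)^2) = 8.3027


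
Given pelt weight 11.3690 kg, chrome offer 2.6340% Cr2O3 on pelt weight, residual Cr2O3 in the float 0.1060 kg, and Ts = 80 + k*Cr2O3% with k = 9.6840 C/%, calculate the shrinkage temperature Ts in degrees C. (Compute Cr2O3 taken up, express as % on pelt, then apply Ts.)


Offered = pelt * offer_pct / 100 = 11.3690 * 2.6340 / 100 = 0.2995 kg
Uptake = offered - residual = 0.2995 - 0.1060 = 0.1935 kg
Cr2O3% on pelt = uptake / pelt * 100 = 0.1935 / 11.3690 * 100 = 1.7016 %
Ts = 80 + k * Cr2O3% = 80 + 9.6840 * 1.7016 = 96.4787 C


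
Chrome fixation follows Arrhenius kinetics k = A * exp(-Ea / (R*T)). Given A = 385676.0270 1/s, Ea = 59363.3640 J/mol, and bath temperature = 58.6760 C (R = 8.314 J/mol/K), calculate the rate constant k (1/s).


T_K = T_C + 273.15 = 58.6760 + 273.15 = 331.8260 K
exponent = -Ea / (R * T_K) = -59363.3640 / (8.314 * 331.8260) = -21.5178
k = A * exp(exponent) = 385676.0270 * exp(-21.5178) = 1.7424e-04 1/s


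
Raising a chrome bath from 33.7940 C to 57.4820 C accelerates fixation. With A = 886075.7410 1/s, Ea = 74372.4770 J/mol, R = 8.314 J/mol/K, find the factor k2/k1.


T1 = 33.7940 + 273.15 = 306.9440 K; T2 = 57.4820 + 273.15 = 330.6320 K
k1 = A * exp(-Ea/(R*T1)) = 886075.7410 * exp(-74372.4770/(8.314*306.9440)) = 1.9524e-07 1/s
k2 = A * exp(-Ea/(R*T2)) = 886075.7410 * exp(-74372.4770/(8.314*330.6320)) = 1.5753e-06 1/s
k2/k1 = 1.5753e-06 / 1.9524e-07 = 8.0686


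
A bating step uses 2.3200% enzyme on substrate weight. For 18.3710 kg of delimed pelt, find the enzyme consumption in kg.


Formula: Enzyme = substrate * pct / 100
Substituting: Enzyme = 18.3710 * 2.3200 / 100
Result: 0.4262 kg


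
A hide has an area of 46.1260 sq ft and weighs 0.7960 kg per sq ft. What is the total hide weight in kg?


Formula: Weight = area * weight_per_sqft
Substituting: Weight = 46.1260 * 0.7960
Result: 36.7163 kg


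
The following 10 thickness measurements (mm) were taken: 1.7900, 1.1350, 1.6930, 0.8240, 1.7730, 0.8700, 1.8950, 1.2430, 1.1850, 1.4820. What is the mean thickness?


Formula: Average = sum / n
Substituting: Average = 13.8900 / 10
Result: 1.3890 mm


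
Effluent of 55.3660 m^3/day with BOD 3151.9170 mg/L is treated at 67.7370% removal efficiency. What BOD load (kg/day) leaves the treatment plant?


Load_in = volume * conc / 1000 = 55.3660 * 3151.9170 / 1000 = 174.5090 kg/day
Removed = Load_in * eff / 100 = 174.5090 * 67.7370 / 100 = 118.2072 kg/day
Load_out = Load_in - Removed = 174.5090 - 118.2072 = 56.3019 kg/day


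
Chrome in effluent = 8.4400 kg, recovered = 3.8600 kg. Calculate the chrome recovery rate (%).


Formula: Recovery = recovered / input * 100
Substituting: Recovery = 3.8600 / 8.4400 * 100
Result: 45.7346 %


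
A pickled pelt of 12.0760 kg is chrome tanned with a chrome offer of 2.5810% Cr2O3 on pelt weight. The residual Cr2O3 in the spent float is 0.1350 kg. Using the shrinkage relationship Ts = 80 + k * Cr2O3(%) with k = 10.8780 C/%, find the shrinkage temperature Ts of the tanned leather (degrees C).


Offered = pelt * offer_pct / 100 = 12.0760 * 2.5810 / 100 = 0.3117 kg
Uptake = offered - residual = 0.3117 - 0.1350 = 0.1767 kg
Cr2O3% on pelt = uptake / pelt * 100 = 0.1767 / 12.0760 * 100 = 1.4631 %
Ts = 80 + k * Cr2O3% = 80 + 10.8780 * 1.4631 = 95.9154 C


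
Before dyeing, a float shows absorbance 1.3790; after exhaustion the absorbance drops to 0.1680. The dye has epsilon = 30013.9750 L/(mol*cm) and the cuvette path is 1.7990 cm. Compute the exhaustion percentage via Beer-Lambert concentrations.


c_initial = A_i / (epsilon * l) = 1.3790 / (30013.9750 * 1.7990) = 2.5539e-05 mol/L
c_final = A_f / (epsilon * l) = 0.1680 / (30013.9750 * 1.7990) = 3.1114e-06 mol/L
Exhaustion = (c_initial - c_final) / c_initial * 100 = (2.5539e-05 - 3.1114e-06) / 2.5539e-05 * 100 = 87.8173 %


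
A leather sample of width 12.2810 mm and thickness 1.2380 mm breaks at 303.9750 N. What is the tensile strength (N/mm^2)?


Formula: TS = force / (width * thickness)
Substituting: TS = 303.9750 / (12.2810 * 1.2380)
Result: 19.9933 N/mm^2


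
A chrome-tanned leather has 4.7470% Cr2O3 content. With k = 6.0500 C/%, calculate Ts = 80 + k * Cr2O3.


Formula: Ts = 80 + k * Cr2O3
Substituting: Ts = 80 + 6.0500 * 4.7470
Result: 108.7193 C


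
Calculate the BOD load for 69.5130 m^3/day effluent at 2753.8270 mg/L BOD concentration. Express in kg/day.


Formula: BOD_load = volume * conc / 1000
Substituting: BOD_load = 69.5130 * 2753.8270 / 1000
Result: 191.4268 kg/day


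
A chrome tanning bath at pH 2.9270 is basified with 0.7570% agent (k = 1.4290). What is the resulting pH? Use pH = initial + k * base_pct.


Formula: pH_final = pH_initial + k * base_pct
Substituting: pH_final = 2.9270 + 1.4290 * 0.7570
Result: 4.0088


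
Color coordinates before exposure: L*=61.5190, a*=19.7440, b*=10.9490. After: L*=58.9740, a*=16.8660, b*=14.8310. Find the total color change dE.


dL = -2.5450, da = -2.8780, db = 3.8820
dE = sqrt((-2.5450)^2 + (-2.8780)^2 + 3.8820^2) = 5.4617


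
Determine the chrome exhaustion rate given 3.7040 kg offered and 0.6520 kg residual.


Formula: Uptake = (offered - residual) / offered * 100
Substituting: Uptake = (3.7040 - 0.6520) / 3.7040 * 100
Result: 82.3974 %


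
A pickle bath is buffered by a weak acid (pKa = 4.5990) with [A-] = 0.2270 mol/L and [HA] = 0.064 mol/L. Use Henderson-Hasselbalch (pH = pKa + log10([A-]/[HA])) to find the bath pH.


ratio = [A-] / [HA] = 0.2270 / 0.064 = 3.5469
log10(ratio) = 0.5498
pH = pKa + log10(ratio) = 4.5990 + 0.5498 = 5.1488


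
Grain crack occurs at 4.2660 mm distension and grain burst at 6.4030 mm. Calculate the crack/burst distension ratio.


Formula: Ratio = crack / burst
Substituting: Ratio = 4.2660 / 6.4030
Result: 0.6663


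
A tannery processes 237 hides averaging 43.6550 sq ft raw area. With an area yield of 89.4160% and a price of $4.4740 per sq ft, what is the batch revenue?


Raw_total = N * avg_area = 237 * 43.6550 = 10346.2350 sq ft
Finished = Raw_total * yield / 100 = 10346.2350 * 89.4160 / 100 = 9251.1895 sq ft
Value = Finished * price = 9251.1895 * 4.4740 = 41389.8218 $


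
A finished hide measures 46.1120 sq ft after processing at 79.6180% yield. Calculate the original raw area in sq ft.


Formula: raw = finished * 100 / yield
Substituting: raw = 46.1120 * 100 / 79.6180
Result: 57.9166 sq ft


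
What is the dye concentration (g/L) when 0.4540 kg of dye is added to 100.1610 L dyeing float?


Formula: Conc = dye_mass(kg) / volume(L) * 1000
Substituting: Conc = 0.4540 / 100.1610 * 1000
Result: 4.5327 g/L


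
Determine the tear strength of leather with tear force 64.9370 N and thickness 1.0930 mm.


Formula: Tear strength = force / thickness
Substituting: Tear strength = 64.9370 / 1.0930
Result: 59.4117 N/mm


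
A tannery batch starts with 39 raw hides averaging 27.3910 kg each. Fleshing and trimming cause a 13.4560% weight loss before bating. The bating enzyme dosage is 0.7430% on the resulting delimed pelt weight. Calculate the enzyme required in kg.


Total_raw = N * avg_wt = 39 * 27.3910 = 1068.2490 kg
Substrate = Total_raw * (1 - loss/100) = 1068.2490 * (1 - 13.4560/100) = 924.5054 kg
Enzyme = Substrate * pct / 100 = 924.5054 * 0.7430 / 100 = 6.8691 kg


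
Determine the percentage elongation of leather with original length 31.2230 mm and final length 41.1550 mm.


Formula: Elongation = (Lf - L0) / L0 * 100
Substituting: Elongation = (41.1550 - 31.2230) / 31.2230 * 100
Result: 31.8099 %


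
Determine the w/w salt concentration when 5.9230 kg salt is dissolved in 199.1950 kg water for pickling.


Formula: Conc = salt / (water + salt) * 100
Substituting: Conc = 5.9230 / (199.1950 + 5.9230) * 100
Result: 2.8876 %


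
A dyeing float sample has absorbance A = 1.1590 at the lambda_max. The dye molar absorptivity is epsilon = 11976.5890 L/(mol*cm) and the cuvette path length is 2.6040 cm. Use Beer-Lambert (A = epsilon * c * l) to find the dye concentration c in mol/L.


Formula: c = A / (epsilon * l)
Substituting: c = 1.1590 / (11976.5890 * 2.6040)
Result: 3.7163e-05 mol/L


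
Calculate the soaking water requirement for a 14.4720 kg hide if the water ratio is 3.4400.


Formula: Water = hide_weight * ratio
Substituting: Water = 14.4720 * 3.4400
Result: 49.7837 kg


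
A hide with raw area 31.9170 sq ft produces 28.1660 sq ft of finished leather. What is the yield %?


Formula: Yield = finished / raw * 100
Substituting: Yield = 28.1660 / 31.9170 * 100
Result: 88.2476 %


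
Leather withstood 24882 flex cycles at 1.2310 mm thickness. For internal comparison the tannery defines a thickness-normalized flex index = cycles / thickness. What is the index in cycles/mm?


Formula: Index = cycles / thickness
Substituting: Index = 24882 / 1.2310
Result: 20212.8351 cycles/mm


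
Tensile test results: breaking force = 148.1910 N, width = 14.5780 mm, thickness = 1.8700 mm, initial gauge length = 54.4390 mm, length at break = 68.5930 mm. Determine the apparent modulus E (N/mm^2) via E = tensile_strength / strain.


TS = F / (w * t) = 148.1910 / (14.5780 * 1.8700) = 5.4360 N/mm^2
strain = (Lf - L0) / L0 = (68.5930 - 54.4390) / 54.4390 = 0.2600
E = TS / strain = 5.4360 / 0.2600 = 20.9080 N/mm^2


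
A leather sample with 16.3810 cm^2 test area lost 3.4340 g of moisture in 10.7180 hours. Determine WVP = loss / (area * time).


Formula: WVP = loss / (area * time)
Substituting: WVP = 3.4340 / (16.3810 * 10.7180)
Result: 0.019559 g/(cm^2*hr)


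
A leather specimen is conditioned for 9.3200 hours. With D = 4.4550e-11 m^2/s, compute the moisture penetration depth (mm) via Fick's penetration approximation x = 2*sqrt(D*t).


t = 9.3200 hr * 3600 = 33552.0000 s
D * t = 4.4550e-11 * 33552.0000 = 1.4947e-06
x = 2 * sqrt(D*t) = 2 * sqrt(1.4947e-06) = 0.00244519 m = 2.4452 mm


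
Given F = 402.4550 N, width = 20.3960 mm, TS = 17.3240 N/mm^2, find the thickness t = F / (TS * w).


Formula: t = F / (TS * w)
Substituting: t = 402.4550 / (17.3240 * 20.3960)
Result: 1.1390 mm


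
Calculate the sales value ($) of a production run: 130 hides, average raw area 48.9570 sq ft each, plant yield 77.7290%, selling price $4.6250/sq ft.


Raw_total = N * avg_area = 130 * 48.9570 = 6364.4100 sq ft
Finished = Raw_total * yield / 100 = 6364.4100 * 77.7290 / 100 = 4946.9922 sq ft
Value = Finished * price = 4946.9922 * 4.6250 = 22879.8392 $


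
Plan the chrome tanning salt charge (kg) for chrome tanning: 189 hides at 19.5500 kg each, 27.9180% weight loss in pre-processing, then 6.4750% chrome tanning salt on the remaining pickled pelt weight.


Total_raw = N * avg_wt = 189 * 19.5500 = 3694.9500 kg
Substrate = Total_raw * (1 - loss/100) = 3694.9500 * (1 - 27.9180/100) = 2663.3939 kg
Chrome = Substrate * pct / 100 = 2663.3939 * 6.4750 / 100 = 172.4548 kg


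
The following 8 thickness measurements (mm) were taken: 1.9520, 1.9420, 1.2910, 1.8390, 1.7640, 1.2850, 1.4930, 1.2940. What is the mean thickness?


Formula: Average = sum / n
Substituting: Average = 12.8600 / 8
Result: 1.6075 mm


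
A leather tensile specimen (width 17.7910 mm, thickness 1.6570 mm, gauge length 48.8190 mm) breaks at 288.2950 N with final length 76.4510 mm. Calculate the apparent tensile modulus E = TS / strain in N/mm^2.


TS = F / (w * t) = 288.2950 / (17.7910 * 1.6570) = 9.7794 N/mm^2
strain = (Lf - L0) / L0 = (76.4510 - 48.8190) / 48.8190 = 0.5660
E = TS / strain = 9.7794 / 0.5660 = 17.2779 N/mm^2


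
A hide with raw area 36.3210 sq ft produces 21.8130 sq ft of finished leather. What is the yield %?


Formula: Yield = finished / raw * 100
Substituting: Yield = 21.8130 / 36.3210 * 100
Result: 60.0562 %


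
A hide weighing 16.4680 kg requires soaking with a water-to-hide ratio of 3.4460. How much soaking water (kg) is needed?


Formula: Water = hide_weight * ratio
Substituting: Water = 16.4680 * 3.4460
Result: 56.7487 kg


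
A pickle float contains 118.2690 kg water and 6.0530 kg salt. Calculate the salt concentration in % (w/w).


Formula: Conc = salt / (water + salt) * 100
Substituting: Conc = 6.0530 / (118.2690 + 6.0530) * 100
Result: 4.8688 %


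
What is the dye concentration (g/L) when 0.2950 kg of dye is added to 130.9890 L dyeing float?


Formula: Conc = dye_mass(kg) / volume(L) * 1000
Substituting: Conc = 0.2950 / 130.9890 * 1000
Result: 2.2521 g/L


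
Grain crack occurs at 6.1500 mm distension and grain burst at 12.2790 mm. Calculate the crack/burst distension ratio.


Formula: Ratio = crack / burst
Substituting: Ratio = 6.1500 / 12.2790
Result: 0.5009


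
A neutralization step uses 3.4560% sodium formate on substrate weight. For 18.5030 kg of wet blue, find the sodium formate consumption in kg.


Formula: Neutralizer = substrate * pct / 100
Substituting: Neutralizer = 18.5030 * 3.4560 / 100
Result: 0.6395 kg


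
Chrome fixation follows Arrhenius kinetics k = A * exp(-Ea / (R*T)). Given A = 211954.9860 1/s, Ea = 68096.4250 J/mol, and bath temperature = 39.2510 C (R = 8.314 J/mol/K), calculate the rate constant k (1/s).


T_K = T_C + 273.15 = 39.2510 + 273.15 = 312.4010 K
exponent = -Ea / (R * T_K) = -68096.4250 / (8.314 * 312.4010) = -26.2181
k = A * exp(exponent) = 211954.9860 * exp(-26.2181) = 8.7066e-07 1/s


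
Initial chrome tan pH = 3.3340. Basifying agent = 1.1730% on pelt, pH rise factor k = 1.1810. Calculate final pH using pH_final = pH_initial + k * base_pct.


Formula: pH_final = pH_initial + k * base_pct
Substituting: pH_final = 3.3340 + 1.1810 * 1.1730
Result: 4.7193


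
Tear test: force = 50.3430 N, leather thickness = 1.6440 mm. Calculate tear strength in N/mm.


Formula: Tear strength = force / thickness
Substituting: Tear strength = 50.3430 / 1.6440
Result: 30.6223 N/mm


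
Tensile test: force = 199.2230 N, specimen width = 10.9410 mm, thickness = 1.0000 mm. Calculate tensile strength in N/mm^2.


Formula: TS = force / (width * thickness)
Substituting: TS = 199.2230 / (10.9410 * 1.0000)
Result: 18.2088 N/mm^2


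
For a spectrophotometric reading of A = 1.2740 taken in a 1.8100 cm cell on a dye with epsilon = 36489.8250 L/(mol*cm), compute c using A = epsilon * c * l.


Formula: c = A / (epsilon * l)
Substituting: c = 1.2740 / (36489.8250 * 1.8100)
Result: 1.9289e-05 mol/L


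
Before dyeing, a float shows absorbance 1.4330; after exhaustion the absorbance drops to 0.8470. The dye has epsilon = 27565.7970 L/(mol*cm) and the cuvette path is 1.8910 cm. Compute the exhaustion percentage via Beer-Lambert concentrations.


c_initial = A_i / (epsilon * l) = 1.4330 / (27565.7970 * 1.8910) = 2.7491e-05 mol/L
c_final = A_f / (epsilon * l) = 0.8470 / (27565.7970 * 1.8910) = 1.6249e-05 mol/L
Exhaustion = (c_initial - c_final) / c_initial * 100 = (2.7491e-05 - 1.6249e-05) / 2.7491e-05 * 100 = 40.8932 %


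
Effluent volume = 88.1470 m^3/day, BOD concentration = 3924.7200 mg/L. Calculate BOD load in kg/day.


Formula: BOD_load = volume * conc / 1000
Substituting: BOD_load = 88.1470 * 3924.7200 / 1000
Result: 345.9523 kg/day


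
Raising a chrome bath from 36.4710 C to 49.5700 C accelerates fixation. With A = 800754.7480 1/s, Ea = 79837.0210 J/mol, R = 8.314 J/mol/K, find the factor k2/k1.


T1 = 36.4710 + 273.15 = 309.6210 K; T2 = 49.5700 + 273.15 = 322.7200 K
k1 = A * exp(-Ea/(R*T1)) = 800754.7480 * exp(-79837.0210/(8.314*309.6210)) = 2.7171e-08 1/s
k2 = A * exp(-Ea/(R*T2)) = 800754.7480 * exp(-79837.0210/(8.314*322.7200)) = 9.5679e-08 1/s
k2/k1 = 9.5679e-08 / 2.7171e-08 = 3.5214


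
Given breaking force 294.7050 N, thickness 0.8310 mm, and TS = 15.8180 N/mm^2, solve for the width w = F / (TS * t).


Formula: w = F / (TS * t)
Substituting: w = 294.7050 / (15.8180 * 0.8310)
Result: 22.4200 mm


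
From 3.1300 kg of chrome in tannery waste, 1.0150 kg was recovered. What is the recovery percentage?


Formula: Recovery = recovered / input * 100
Substituting: Recovery = 1.0150 / 3.1300 * 100
Result: 32.4281 %


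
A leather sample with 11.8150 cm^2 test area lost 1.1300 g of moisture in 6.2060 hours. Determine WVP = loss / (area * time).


Formula: WVP = loss / (area * time)
Substituting: WVP = 1.1300 / (11.8150 * 6.2060)
Result: 0.0154111 g/(cm^2*hr)


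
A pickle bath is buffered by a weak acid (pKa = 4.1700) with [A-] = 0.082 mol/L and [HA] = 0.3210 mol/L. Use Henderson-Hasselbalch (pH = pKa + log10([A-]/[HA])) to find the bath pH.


ratio = [A-] / [HA] = 0.082 / 0.3210 = 0.2555
log10(ratio) = -0.5927
pH = pKa + log10(ratio) = 4.1700 - 0.5927 = 3.5773


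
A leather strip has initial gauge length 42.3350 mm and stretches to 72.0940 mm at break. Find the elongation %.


Formula: Elongation = (Lf - L0) / L0 * 100
Substituting: Elongation = (72.0940 - 42.3350) / 42.3350 * 100
Result: 70.2941 %


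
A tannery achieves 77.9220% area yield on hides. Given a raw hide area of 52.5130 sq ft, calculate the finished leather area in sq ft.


Formula: finished = raw * yield / 100
Substituting: finished = 52.5130 * 77.9220 / 100
Result: 40.9192 sq ft


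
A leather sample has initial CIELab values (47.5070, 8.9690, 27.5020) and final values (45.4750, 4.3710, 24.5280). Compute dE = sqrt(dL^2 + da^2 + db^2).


dL = -2.0320, da = -4.5980, db = -2.9740
dE = sqrt((-2.0320)^2 + (-4.5980)^2 + (-2.9740)^2) = 5.8408


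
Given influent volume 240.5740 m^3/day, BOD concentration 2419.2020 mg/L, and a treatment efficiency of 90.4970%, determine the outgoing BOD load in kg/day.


Load_in = volume * conc / 1000 = 240.5740 * 2419.2020 / 1000 = 581.9971 kg/day
Removed = Load_in * eff / 100 = 581.9971 * 90.4970 / 100 = 526.6899 kg/day
Load_out = Load_in - Removed = 581.9971 - 526.6899 = 55.3072 kg/day


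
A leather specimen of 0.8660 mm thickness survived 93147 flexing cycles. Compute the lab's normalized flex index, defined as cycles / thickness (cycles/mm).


Formula: Index = cycles / thickness
Substituting: Index = 93147 / 0.8660
Result: 107560.0462 cycles/mm


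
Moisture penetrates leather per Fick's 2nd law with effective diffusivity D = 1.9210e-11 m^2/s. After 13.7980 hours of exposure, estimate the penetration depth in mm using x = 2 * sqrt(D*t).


t = 13.7980 hr * 3600 = 49672.8000 s
D * t = 1.9210e-11 * 49672.8000 = 9.5421e-07
x = 2 * sqrt(D*t) = 2 * sqrt(9.5421e-07) = 0.00195368 m = 1.9537 mm


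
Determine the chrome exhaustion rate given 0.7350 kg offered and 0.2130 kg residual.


Formula: Uptake = (offered - residual) / offered * 100
Substituting: Uptake = (0.7350 - 0.2130) / 0.7350 * 100
Result: 71.0204 %


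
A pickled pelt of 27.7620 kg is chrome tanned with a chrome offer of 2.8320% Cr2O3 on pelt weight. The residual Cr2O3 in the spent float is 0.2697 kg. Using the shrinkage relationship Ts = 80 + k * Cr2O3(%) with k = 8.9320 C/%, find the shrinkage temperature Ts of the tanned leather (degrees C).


Offered = pelt * offer_pct / 100 = 27.7620 * 2.8320 / 100 = 0.7862 kg
Uptake = offered - residual = 0.7862 - 0.2697 = 0.5165 kg
Cr2O3% on pelt = uptake / pelt * 100 = 0.5165 / 27.7620 * 100 = 1.8605 %
Ts = 80 + k * Cr2O3% = 80 + 8.9320 * 1.8605 = 96.6182 C


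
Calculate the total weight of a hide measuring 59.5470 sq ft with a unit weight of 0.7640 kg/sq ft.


Formula: Weight = area * weight_per_sqft
Substituting: Weight = 59.5470 * 0.7640
Result: 45.4939 kg


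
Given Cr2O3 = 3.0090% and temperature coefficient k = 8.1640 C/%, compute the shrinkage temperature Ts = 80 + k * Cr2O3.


Formula: Ts = 80 + k * Cr2O3
Substituting: Ts = 80 + 8.1640 * 3.0090
Result: 104.5655 C


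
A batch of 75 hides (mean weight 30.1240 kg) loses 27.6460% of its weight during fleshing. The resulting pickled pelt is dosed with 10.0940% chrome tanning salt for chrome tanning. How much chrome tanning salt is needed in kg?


Total_raw = N * avg_wt = 75 * 30.1240 = 2259.3000 kg
Substrate = Total_raw * (1 - loss/100) = 2259.3000 * (1 - 27.6460/100) = 1634.6939 kg
Chrome = Substrate * pct / 100 = 1634.6939 * 10.0940 / 100 = 165.0060 kg


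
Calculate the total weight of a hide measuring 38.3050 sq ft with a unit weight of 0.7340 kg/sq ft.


Formula: Weight = area * weight_per_sqft
Substituting: Weight = 38.3050 * 0.7340
Result: 28.1159 kg


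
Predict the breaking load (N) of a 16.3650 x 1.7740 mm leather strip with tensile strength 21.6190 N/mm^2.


Formula: F = TS * w * t
Substituting: F = 21.6190 * 16.3650 * 1.7740
Result: 627.6322 N


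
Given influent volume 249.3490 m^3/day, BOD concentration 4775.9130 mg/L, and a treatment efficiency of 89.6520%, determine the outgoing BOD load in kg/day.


Load_in = volume * conc / 1000 = 249.3490 * 4775.9130 / 1000 = 1190.8691 kg/day
Removed = Load_in * eff / 100 = 1190.8691 * 89.6520 / 100 = 1067.6380 kg/day
Load_out = Load_in - Removed = 1190.8691 - 1067.6380 = 123.2311 kg/day


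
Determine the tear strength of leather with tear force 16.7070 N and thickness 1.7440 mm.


Formula: Tear strength = force / thickness
Substituting: Tear strength = 16.7070 / 1.7440
Result: 9.5797 N/mm


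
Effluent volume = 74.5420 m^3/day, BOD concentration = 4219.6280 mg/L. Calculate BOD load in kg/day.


Formula: BOD_load = volume * conc / 1000
Substituting: BOD_load = 74.5420 * 4219.6280 / 1000
Result: 314.5395 kg/day


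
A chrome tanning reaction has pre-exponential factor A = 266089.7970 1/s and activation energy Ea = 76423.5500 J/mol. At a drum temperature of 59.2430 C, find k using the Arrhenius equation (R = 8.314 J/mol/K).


T_K = T_C + 273.15 = 59.2430 + 273.15 = 332.3930 K
exponent = -Ea / (R * T_K) = -76423.5500 / (8.314 * 332.3930) = -27.6545
k = A * exp(exponent) = 266089.7970 * exp(-27.6545) = 2.5992e-07 1/s
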